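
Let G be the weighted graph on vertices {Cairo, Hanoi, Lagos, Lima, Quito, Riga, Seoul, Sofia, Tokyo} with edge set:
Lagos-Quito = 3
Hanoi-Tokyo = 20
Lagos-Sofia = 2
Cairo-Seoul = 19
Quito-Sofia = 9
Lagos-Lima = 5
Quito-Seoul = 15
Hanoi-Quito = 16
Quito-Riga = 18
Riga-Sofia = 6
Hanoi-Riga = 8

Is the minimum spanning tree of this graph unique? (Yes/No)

Yes

Kruskal: consider edges lightest-first.
Lagos-Sofia (2): add — endpoints in different components.
Lagos-Quito (3): add — endpoints in different components.
Lagos-Lima (5): add — endpoints in different components.
Riga-Sofia (6): add — endpoints in different components.
Hanoi-Riga (8): add — endpoints in different components.
Quito-Sofia (9): skip — Quito and Sofia already connected.
Quito-Seoul (15): add — endpoints in different components.
Hanoi-Quito (16): skip — Quito and Hanoi already connected.
Quito-Riga (18): skip — Quito and Riga already connected.
Cairo-Seoul (19): add — endpoints in different components.
Hanoi-Tokyo (20): add — endpoints in different components.
Every non-tree edge has weight strictly greater than the heaviest edge on the tree path between its endpoints, so the MST is unique.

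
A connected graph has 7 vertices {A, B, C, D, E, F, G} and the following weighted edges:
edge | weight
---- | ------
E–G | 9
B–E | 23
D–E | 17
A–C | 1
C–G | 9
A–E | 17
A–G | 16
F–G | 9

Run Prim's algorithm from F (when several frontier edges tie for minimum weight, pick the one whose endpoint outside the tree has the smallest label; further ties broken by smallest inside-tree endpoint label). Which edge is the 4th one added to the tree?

Prim's algorithm from F:
Step 1: cheapest edge leaving the tree is F–G (9); add G.
Step 2: cheapest edge leaving the tree is C–G (9); add C.
Step 3: cheapest edge leaving the tree is A–C (1); add A.
Step 4: cheapest edge leaving the tree is E–G (9); add E.
Step 5: cheapest edge leaving the tree is D–E (17); add D.
Step 6: cheapest edge leaving the tree is B–E (23); add B.
The 4th edge added is E–G.

E-G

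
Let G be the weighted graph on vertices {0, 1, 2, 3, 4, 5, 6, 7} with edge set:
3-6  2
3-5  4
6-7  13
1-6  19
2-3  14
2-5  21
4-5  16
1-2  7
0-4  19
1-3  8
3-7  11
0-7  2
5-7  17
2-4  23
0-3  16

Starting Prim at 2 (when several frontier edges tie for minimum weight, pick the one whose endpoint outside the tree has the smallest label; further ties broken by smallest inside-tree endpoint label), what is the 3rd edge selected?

Prim's algorithm from 2:
Step 1: cheapest edge leaving the tree is 1-2 (7); add 1.
Step 2: cheapest edge leaving the tree is 1-3 (8); add 3.
Step 3: cheapest edge leaving the tree is 3-6 (2); add 6.
Step 4: cheapest edge leaving the tree is 3-5 (4); add 5.
Step 5: cheapest edge leaving the tree is 3-7 (11); add 7.
Step 6: cheapest edge leaving the tree is 0-7 (2); add 0.
Step 7: cheapest edge leaving the tree is 4-5 (16); add 4.
The 3rd edge added is 3-6.

3-6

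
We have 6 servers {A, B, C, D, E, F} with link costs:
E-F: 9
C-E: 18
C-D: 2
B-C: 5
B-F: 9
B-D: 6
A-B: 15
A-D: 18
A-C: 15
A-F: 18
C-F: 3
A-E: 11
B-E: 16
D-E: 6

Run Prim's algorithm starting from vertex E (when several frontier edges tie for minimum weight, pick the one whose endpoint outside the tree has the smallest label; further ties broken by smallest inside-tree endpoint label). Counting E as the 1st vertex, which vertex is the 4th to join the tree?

F

Prim's algorithm from E:
Step 1: frontier [D-E 6, E-F 9, A-E 11, B-E 16, C-E 18] → take D-E (6); add D.
Step 2: frontier [C-D 2, B-D 6, A-D 18, E-F 9, A-E 11, B-E 16, C-E 18] → take C-D (2); add C.
Step 3: frontier [C-F 3, B-C 5, A-C 15, B-D 6, A-D 18, E-F 9, A-E 11, B-E 16] → take C-F (3); add F.
Step 4: frontier [B-C 5, A-C 15, B-D 6, A-D 18, A-E 11, B-E 16, B-F 9, A-F 18] → take B-C (5); add B.
Step 5: frontier [A-B 15, A-C 15, A-D 18, A-E 11, A-F 18] → take A-E (11); add A.
Vertex order: E, D, C, F, B, A. The 4th vertex is F.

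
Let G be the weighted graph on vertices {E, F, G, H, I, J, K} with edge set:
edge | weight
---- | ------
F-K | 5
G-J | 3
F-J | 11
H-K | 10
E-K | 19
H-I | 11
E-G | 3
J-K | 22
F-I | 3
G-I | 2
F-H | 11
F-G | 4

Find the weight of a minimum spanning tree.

Kruskal's algorithm — process edges by increasing weight (ties by edge label):
G-I (2): add. Components now {E} {F} {G,I} {H} {J} {K}
E-G (3): add. Components now {E,G,I} {F} {H} {J} {K}
F-I (3): add. Components now {E,F,G,I} {H} {J} {K}
G-J (3): add. Components now {E,F,G,I,J} {H} {K}
F-G (4): skip — F and G already connected.
F-K (5): add. Components now {E,F,G,I,J,K} {H}
H-K (10): add. Components now {E,F,G,H,I,J,K}
MST edges: G-I, E-G, F-I, G-J, F-K, H-K; total weight 2+3+3+3+5+10 = 26.

26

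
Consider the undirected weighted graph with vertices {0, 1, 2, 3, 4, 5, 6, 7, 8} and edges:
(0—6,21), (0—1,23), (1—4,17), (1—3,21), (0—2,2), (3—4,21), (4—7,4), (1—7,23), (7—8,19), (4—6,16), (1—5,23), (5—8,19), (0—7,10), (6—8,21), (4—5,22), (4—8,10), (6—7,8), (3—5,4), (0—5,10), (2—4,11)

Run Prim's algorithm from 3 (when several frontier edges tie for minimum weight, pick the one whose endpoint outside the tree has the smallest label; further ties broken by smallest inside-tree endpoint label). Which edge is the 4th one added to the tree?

Grow the tree from 3 using Prim:
Step 1: cheapest edge leaving the tree is 3—5 (4); add 5.
Step 2: cheapest edge leaving the tree is 0—5 (10); add 0.
Step 3: cheapest edge leaving the tree is 0—2 (2); add 2.
Step 4: cheapest edge leaving the tree is 0—7 (10); add 7.
Step 5: cheapest edge leaving the tree is 4—7 (4); add 4.
Step 6: cheapest edge leaving the tree is 6—7 (8); add 6.
Step 7: cheapest edge leaving the tree is 4—8 (10); add 8.
Step 8: cheapest edge leaving the tree is 1—4 (17); add 1.
The 4th edge added is 0—7.

0-7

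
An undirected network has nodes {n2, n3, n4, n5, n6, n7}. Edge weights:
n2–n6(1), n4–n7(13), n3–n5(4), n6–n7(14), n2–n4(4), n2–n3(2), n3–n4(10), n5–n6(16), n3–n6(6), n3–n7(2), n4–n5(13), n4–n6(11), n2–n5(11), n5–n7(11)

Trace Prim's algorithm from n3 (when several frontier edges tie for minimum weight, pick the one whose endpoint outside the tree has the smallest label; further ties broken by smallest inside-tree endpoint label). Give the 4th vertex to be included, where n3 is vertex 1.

n7

Prim, starting at n3.
Step 1: frontier [n2–n3 2, n3–n7 2, n3–n5 4, n3–n6 6, n3–n4 10] → take n2–n3 (2); add n2.
Step 2: frontier [n2–n6 1, n2–n4 4, n2–n5 11, n3–n7 2, n3–n5 4, n3–n6 6, n3–n4 10] → take n2–n6 (1); add n6.
Step 3: frontier [n2–n4 4, n2–n5 11, n3–n7 2, n3–n5 4, n3–n4 10, n4–n6 11, n6–n7 14, n5–n6 16] → take n3–n7 (2); add n7.
Step 4: frontier [n2–n4 4, n2–n5 11, n3–n5 4, n3–n4 10, n4–n6 11, n5–n6 16, n5–n7 11, n4–n7 13] → take n2–n4 (4); add n4.
Step 5: frontier [n2–n5 11, n3–n5 4, n4–n5 13, n5–n6 16, n5–n7 11] → take n3–n5 (4); add n5.
Vertex order: n3, n2, n6, n7, n4, n5. The 4th vertex is n7.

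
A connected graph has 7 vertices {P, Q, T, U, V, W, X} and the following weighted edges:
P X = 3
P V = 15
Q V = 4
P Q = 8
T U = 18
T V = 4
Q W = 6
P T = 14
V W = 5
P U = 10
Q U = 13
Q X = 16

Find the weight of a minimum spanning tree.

Kruskal: consider edges lightest-first.
P X (3): add. Components now {W} {U} {Q} {V} {T} {P,X}
Q V (4): add. Components now {W} {U} {Q,V} {T} {P,X}
T V (4): add. Components now {W} {U} {Q,T,V} {P,X}
V W (5): add. Components now {Q,T,V,W} {U} {P,X}
Q W (6): skip — W and Q already connected.
P Q (8): add. Components now {P,Q,T,V,W,X} {U}
P U (10): add. Components now {P,Q,T,U,V,W,X}
MST edges: P X, Q V, T V, V W, P Q, P U; total weight 3+4+4+5+8+10 = 34.

34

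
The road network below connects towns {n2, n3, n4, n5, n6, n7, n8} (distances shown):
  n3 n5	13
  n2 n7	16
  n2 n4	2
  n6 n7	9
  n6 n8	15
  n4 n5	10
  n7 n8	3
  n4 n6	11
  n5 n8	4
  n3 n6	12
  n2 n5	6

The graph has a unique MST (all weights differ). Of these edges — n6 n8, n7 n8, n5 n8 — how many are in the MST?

2

Kruskal's algorithm — process edges by increasing weight (ties by edge label):
n2 n4 (2): add — endpoints in different components.
n7 n8 (3): add — endpoints in different components.
n5 n8 (4): add — endpoints in different components.
n2 n5 (6): add — endpoints in different components.
n6 n7 (9): add — endpoints in different components.
n4 n5 (10): skip — n5 and n4 already connected.
n4 n6 (11): skip — n6 and n4 already connected.
n3 n6 (12): add — endpoints in different components.
MST edge set: {n2 n4, n7 n8, n5 n8, n2 n5, n6 n7, n3 n6}.
Of the listed edges, {n7 n8, n5 n8} are in the MST → 2.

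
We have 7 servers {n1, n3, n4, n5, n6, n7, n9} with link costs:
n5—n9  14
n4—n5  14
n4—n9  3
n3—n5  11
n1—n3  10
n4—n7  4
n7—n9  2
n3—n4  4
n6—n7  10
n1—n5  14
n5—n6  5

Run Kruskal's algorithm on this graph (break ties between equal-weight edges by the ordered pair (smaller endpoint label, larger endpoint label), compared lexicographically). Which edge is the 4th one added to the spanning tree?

Kruskal's algorithm — process edges by increasing weight (ties by edge label):
n7—n9 (2): add. Components now {n6} {n5} {n4} {n1} {n3} {n7,n9}
n4—n9 (3): add. Components now {n6} {n5} {n4,n7,n9} {n1} {n3}
n3—n4 (4): add. Components now {n6} {n5} {n3,n4,n7,n9} {n1}
n4—n7 (4): skip — n4 and n7 already connected.
n5—n6 (5): add. Components now {n5,n6} {n3,n4,n7,n9} {n1}
n1—n3 (10): add. Components now {n5,n6} {n1,n3,n4,n7,n9}
n6—n7 (10): add. Components now {n1,n3,n4,n5,n6,n7,n9}
The 4th edge added is n5—n6.

n5-n6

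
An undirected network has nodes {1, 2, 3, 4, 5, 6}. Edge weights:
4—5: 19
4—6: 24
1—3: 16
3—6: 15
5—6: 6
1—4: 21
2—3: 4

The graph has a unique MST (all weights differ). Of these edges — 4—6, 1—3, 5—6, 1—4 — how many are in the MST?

2

Kruskal: consider edges lightest-first.
2—3 (4): add — endpoints in different components.
5—6 (6): add — endpoints in different components.
3—6 (15): add — endpoints in different components.
1—3 (16): add — endpoints in different components.
4—5 (19): add — endpoints in different components.
MST edge set: {2—3, 5—6, 3—6, 1—3, 4—5}.
Of the listed edges, {1—3, 5—6} are in the MST → 2.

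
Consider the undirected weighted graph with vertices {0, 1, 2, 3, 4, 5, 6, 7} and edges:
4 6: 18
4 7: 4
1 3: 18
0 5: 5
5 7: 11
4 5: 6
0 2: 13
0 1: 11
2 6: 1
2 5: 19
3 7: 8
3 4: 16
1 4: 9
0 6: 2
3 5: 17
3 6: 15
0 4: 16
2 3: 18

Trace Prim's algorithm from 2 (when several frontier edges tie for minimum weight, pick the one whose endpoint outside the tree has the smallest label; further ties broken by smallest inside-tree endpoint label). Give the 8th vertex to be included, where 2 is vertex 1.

1

Prim, starting at 2.
Step 1: cheapest edge leaving the tree is 2 6 (1); add 6.
Step 2: cheapest edge leaving the tree is 0 6 (2); add 0.
Step 3: cheapest edge leaving the tree is 0 5 (5); add 5.
Step 4: cheapest edge leaving the tree is 4 5 (6); add 4.
Step 5: cheapest edge leaving the tree is 4 7 (4); add 7.
Step 6: cheapest edge leaving the tree is 3 7 (8); add 3.
Step 7: cheapest edge leaving the tree is 1 4 (9); add 1.
Vertex order: 2, 6, 0, 5, 4, 7, 3, 1. The 8th vertex is 1.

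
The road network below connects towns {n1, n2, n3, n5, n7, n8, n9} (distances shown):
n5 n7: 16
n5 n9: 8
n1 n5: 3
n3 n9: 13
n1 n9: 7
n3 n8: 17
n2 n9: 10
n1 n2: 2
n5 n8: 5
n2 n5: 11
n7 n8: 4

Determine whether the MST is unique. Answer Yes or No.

Yes

Kruskal: consider edges lightest-first.
n1 n2 (2): add — endpoints in different components.
n1 n5 (3): add — endpoints in different components.
n7 n8 (4): add — endpoints in different components.
n5 n8 (5): add — endpoints in different components.
n1 n9 (7): add — endpoints in different components.
n5 n9 (8): skip — n9 and n5 already connected.
n2 n9 (10): skip — n2 and n9 already connected.
n2 n5 (11): skip — n2 and n5 already connected.
n3 n9 (13): add — endpoints in different components.
Every non-tree edge has weight strictly greater than the heaviest edge on the tree path between its endpoints, so the MST is unique.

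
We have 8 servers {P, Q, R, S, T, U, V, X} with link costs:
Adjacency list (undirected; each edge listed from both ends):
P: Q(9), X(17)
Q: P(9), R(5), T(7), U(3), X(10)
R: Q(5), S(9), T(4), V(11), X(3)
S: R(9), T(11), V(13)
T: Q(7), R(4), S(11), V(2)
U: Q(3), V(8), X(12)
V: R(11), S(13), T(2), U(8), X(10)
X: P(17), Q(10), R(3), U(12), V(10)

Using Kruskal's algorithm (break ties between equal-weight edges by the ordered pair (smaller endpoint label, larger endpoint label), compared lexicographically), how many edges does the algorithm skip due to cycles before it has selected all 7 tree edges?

2

Kruskal: consider edges lightest-first.
T–V (2): add — endpoints in different components.
Q–U (3): add — endpoints in different components.
R–X (3): add — endpoints in different components.
R–T (4): add — endpoints in different components.
Q–R (5): add — endpoints in different components.
Q–T (7): skip — Q and T already connected.
U–V (8): skip — V and U already connected.
P–Q (9): add — endpoints in different components.
R–S (9): add — endpoints in different components.
Edges rejected before the tree was complete: 2.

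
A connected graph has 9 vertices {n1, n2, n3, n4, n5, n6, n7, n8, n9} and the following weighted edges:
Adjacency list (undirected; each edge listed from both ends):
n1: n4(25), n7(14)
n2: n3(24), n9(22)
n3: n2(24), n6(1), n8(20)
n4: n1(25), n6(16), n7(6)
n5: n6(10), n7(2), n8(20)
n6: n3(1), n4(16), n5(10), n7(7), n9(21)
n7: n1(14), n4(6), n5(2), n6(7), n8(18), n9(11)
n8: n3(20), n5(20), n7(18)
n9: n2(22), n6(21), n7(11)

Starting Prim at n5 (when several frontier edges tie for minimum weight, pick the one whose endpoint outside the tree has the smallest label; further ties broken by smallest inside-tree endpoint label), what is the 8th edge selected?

Grow the tree from n5 using Prim:
Step 1: cheapest edge leaving the tree is n5 n7 (2); add n7.
Step 2: cheapest edge leaving the tree is n4 n7 (6); add n4.
Step 3: cheapest edge leaving the tree is n6 n7 (7); add n6.
Step 4: cheapest edge leaving the tree is n3 n6 (1); add n3.
Step 5: cheapest edge leaving the tree is n7 n9 (11); add n9.
Step 6: cheapest edge leaving the tree is n1 n7 (14); add n1.
Step 7: cheapest edge leaving the tree is n7 n8 (18); add n8.
Step 8: cheapest edge leaving the tree is n2 n9 (22); add n2.
The 8th edge added is n2 n9.

n2-n9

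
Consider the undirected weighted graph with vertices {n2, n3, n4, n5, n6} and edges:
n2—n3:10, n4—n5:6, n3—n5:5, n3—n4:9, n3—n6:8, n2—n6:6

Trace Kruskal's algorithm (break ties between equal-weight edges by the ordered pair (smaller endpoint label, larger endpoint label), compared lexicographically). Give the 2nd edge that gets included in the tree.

Kruskal's algorithm — process edges by increasing weight (ties by edge label):
n3—n5 (5): add — endpoints in different components.
n2—n6 (6): add — endpoints in different components.
n4—n5 (6): add — endpoints in different components.
n3—n6 (8): add — endpoints in different components.
The 2nd edge added is n2—n6.

n2-n6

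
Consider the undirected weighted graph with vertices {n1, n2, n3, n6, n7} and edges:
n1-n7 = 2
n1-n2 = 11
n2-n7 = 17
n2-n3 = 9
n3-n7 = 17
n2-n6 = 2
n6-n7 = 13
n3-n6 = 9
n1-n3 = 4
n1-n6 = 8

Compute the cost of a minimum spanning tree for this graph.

16

Kruskal: consider edges lightest-first.
n1-n7 (2): add — endpoints in different components.
n2-n6 (2): add — endpoints in different components.
n1-n3 (4): add — endpoints in different components.
n1-n6 (8): add — endpoints in different components.
MST edges: n1-n7, n2-n6, n1-n3, n1-n6; total weight 2+2+4+8 = 16.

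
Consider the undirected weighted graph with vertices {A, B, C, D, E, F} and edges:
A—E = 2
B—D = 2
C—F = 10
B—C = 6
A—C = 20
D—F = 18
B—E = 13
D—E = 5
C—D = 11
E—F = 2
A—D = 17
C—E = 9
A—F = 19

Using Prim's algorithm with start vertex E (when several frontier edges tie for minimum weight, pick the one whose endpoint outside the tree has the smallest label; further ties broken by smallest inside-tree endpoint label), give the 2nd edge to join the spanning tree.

Prim's algorithm from E:
Step 1: frontier [A—E 2, E—F 2, D—E 5, C—E 9, B—E 13] → take A—E (2); add A.
Step 2: frontier [A—D 17, A—F 19, A—C 20, E—F 2, D—E 5, C—E 9, B—E 13] → take E—F (2); add F.
Step 3: frontier [A—D 17, A—C 20, D—E 5, C—E 9, B—E 13, C—F 10, D—F 18] → take D—E (5); add D.
Step 4: frontier [A—C 20, B—D 2, C—D 11, C—E 9, B—E 13, C—F 10] → take B—D (2); add B.
Step 5: frontier [A—C 20, B—C 6, C—D 11, C—E 9, C—F 10] → take B—C (6); add C.
The 2nd edge added is E—F.

E-F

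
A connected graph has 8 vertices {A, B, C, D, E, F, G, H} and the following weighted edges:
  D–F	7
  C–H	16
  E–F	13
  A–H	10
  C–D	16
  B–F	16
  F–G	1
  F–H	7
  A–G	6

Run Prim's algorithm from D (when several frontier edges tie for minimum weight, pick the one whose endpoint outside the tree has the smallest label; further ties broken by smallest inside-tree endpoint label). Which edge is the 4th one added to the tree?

F-H

Prim's algorithm from D:
Step 1: frontier [D–F 7, C–D 16] → take D–F (7); add F.
Step 2: frontier [C–D 16, F–G 1, F–H 7, E–F 13, B–F 16] → take F–G (1); add G.
Step 3: frontier [C–D 16, F–H 7, E–F 13, B–F 16, A–G 6] → take A–G (6); add A.
Step 4: frontier [A–H 10, C–D 16, F–H 7, E–F 13, B–F 16] → take F–H (7); add H.
Step 5: frontier [C–D 16, E–F 13, B–F 16, C–H 16] → take E–F (13); add E.
Step 6: frontier [C–D 16, B–F 16, C–H 16] → take B–F (16); add B.
Step 7: frontier [C–D 16, C–H 16] → take C–D (16); add C.
The 4th edge added is F–H.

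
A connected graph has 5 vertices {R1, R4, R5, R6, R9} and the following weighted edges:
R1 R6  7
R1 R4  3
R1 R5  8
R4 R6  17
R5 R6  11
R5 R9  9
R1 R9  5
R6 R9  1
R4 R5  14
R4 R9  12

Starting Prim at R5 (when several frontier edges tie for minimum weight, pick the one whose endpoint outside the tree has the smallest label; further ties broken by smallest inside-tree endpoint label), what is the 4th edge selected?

Prim, starting at R5.
Step 1: cheapest edge leaving the tree is R1 R5 (8); add R1.
Step 2: cheapest edge leaving the tree is R1 R4 (3); add R4.
Step 3: cheapest edge leaving the tree is R1 R9 (5); add R9.
Step 4: cheapest edge leaving the tree is R6 R9 (1); add R6.
The 4th edge added is R6 R9.

R6-R9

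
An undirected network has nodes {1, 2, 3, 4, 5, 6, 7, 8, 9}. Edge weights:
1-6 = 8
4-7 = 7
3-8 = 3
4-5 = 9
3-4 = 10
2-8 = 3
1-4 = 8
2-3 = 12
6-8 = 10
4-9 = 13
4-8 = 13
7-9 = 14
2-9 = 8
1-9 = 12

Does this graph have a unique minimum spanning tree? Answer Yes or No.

No

Kruskal: consider edges lightest-first.
2-8 (3): add — endpoints in different components.
3-8 (3): add — endpoints in different components.
4-7 (7): add — endpoints in different components.
1-4 (8): add — endpoints in different components.
1-6 (8): add — endpoints in different components.
2-9 (8): add — endpoints in different components.
4-5 (9): add — endpoints in different components.
3-4 (10): add — endpoints in different components.
Non-tree edge 6-8 has weight 10, equal to the heaviest edge on its tree cycle — swapping gives another MST of the same weight. Not unique.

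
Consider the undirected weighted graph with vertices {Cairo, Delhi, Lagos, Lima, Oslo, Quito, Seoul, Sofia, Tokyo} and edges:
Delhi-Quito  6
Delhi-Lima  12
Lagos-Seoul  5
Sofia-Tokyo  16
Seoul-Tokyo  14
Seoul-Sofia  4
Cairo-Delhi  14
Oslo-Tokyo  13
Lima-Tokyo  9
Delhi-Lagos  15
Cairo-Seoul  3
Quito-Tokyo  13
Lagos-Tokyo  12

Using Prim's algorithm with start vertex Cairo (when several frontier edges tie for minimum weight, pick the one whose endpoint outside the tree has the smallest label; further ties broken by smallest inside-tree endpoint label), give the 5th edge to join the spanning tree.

Prim's algorithm from Cairo:
Step 1: frontier [Cairo-Seoul 3, Cairo-Delhi 14] → take Cairo-Seoul (3); add Seoul.
Step 2: frontier [Cairo-Delhi 14, Seoul-Sofia 4, Lagos-Seoul 5, Seoul-Tokyo 14] → take Seoul-Sofia (4); add Sofia.
Step 3: frontier [Cairo-Delhi 14, Lagos-Seoul 5, Seoul-Tokyo 14, Sofia-Tokyo 16] → take Lagos-Seoul (5); add Lagos.
Step 4: frontier [Cairo-Delhi 14, Lagos-Tokyo 12, Delhi-Lagos 15, Seoul-Tokyo 14, Sofia-Tokyo 16] → take Lagos-Tokyo (12); add Tokyo.
Step 5: frontier [Cairo-Delhi 14, Delhi-Lagos 15, Lima-Tokyo 9, Oslo-Tokyo 13, Quito-Tokyo 13] → take Lima-Tokyo (9); add Lima.
Step 6: frontier [Cairo-Delhi 14, Delhi-Lagos 15, Delhi-Lima 12, Oslo-Tokyo 13, Quito-Tokyo 13] → take Delhi-Lima (12); add Delhi.
Step 7: frontier [Delhi-Quito 6, Oslo-Tokyo 13, Quito-Tokyo 13] → take Delhi-Quito (6); add Quito.
Step 8: frontier [Oslo-Tokyo 13] → take Oslo-Tokyo (13); add Oslo.
The 5th edge added is Lima-Tokyo.

Lima-Tokyo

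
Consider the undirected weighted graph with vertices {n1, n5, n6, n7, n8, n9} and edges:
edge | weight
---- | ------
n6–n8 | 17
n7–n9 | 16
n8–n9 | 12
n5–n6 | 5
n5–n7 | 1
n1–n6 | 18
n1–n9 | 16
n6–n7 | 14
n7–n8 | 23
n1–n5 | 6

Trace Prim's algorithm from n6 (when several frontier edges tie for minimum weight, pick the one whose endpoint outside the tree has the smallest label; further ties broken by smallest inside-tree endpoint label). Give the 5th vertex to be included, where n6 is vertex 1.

n9

Prim, starting at n6.
Step 1: cheapest edge leaving the tree is n5–n6 (5); add n5.
Step 2: cheapest edge leaving the tree is n5–n7 (1); add n7.
Step 3: cheapest edge leaving the tree is n1–n5 (6); add n1.
Step 4: cheapest edge leaving the tree is n1–n9 (16); add n9.
Step 5: cheapest edge leaving the tree is n8–n9 (12); add n8.
Vertex order: n6, n5, n7, n1, n9, n8. The 5th vertex is n9.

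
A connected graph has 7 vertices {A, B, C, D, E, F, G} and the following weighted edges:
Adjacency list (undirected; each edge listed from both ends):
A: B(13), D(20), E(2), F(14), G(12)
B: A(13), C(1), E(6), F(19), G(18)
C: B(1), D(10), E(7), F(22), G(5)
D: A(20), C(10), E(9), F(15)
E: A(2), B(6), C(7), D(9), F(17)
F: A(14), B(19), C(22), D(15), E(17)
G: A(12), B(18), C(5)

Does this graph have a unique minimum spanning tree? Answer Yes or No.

Sort edges by weight, then run Kruskal:
B–C (1): add. Components now {A} {B,C} {D} {E} {F} {G}
A–E (2): add. Components now {A,E} {B,C} {D} {F} {G}
C–G (5): add. Components now {A,E} {B,C,G} {D} {F}
B–E (6): add. Components now {A,B,C,E,G} {D} {F}
C–E (7): skip — C and E already connected.
D–E (9): add. Components now {A,B,C,D,E,G} {F}
C–D (10): skip — C and D already connected.
A–G (12): skip — A and G already connected.
A–B (13): skip — A and B already connected.
A–F (14): add. Components now {A,B,C,D,E,F,G}
Every non-tree edge has weight strictly greater than the heaviest edge on the tree path between its endpoints, so the MST is unique.

Yes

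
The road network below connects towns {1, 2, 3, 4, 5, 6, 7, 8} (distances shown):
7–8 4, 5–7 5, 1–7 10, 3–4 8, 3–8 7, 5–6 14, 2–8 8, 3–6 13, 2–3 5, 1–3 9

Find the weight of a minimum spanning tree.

Sort edges by weight, then run Kruskal:
7–8 (4): add — endpoints in different components.
2–3 (5): add — endpoints in different components.
5–7 (5): add — endpoints in different components.
3–8 (7): add — endpoints in different components.
2–8 (8): skip — 2 and 8 already connected.
3–4 (8): add — endpoints in different components.
1–3 (9): add — endpoints in different components.
1–7 (10): skip — 1 and 7 already connected.
3–6 (13): add — endpoints in different components.
MST edges: 7–8, 2–3, 5–7, 3–8, 3–4, 1–3, 3–6; total weight 4+5+5+7+8+9+13 = 51.

51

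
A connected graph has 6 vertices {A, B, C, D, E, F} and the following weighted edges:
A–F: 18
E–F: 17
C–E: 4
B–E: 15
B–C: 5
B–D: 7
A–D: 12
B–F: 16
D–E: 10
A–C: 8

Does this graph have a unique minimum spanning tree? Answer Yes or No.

Kruskal's algorithm — process edges by increasing weight (ties by edge label):
C–E (4): add — endpoints in different components.
B–C (5): add — endpoints in different components.
B–D (7): add — endpoints in different components.
A–C (8): add — endpoints in different components.
D–E (10): skip — D and E already connected.
A–D (12): skip — A and D already connected.
B–E (15): skip — B and E already connected.
B–F (16): add — endpoints in different components.
Every non-tree edge has weight strictly greater than the heaviest edge on the tree path between its endpoints, so the MST is unique.

Yes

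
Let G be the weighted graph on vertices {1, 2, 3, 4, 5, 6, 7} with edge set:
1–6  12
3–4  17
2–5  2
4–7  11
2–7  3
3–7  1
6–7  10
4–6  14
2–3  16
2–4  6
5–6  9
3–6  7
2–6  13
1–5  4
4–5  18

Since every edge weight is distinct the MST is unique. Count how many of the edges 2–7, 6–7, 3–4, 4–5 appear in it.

Kruskal's algorithm — process edges by increasing weight (ties by edge label):
3–7 (1): add. Components now {1} {2} {3,7} {4} {5} {6}
2–5 (2): add. Components now {1} {2,5} {3,7} {4} {6}
2–7 (3): add. Components now {1} {2,3,5,7} {4} {6}
1–5 (4): add. Components now {1,2,3,5,7} {4} {6}
2–4 (6): add. Components now {1,2,3,4,5,7} {6}
3–6 (7): add. Components now {1,2,3,4,5,6,7}
MST edge set: {3–7, 2–5, 2–7, 1–5, 2–4, 3–6}.
Of the listed edges, {2–7} are in the MST → 1.

1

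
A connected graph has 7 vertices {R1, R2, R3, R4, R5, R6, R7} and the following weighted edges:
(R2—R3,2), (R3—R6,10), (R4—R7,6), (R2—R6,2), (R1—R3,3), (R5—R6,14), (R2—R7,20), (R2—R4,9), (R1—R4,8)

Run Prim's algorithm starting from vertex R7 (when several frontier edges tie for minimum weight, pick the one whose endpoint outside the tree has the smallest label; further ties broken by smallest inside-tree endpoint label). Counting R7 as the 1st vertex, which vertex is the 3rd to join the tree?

R1

Grow the tree from R7 using Prim:
Step 1: cheapest edge leaving the tree is R4—R7 (6); add R4.
Step 2: cheapest edge leaving the tree is R1—R4 (8); add R1.
Step 3: cheapest edge leaving the tree is R1—R3 (3); add R3.
Step 4: cheapest edge leaving the tree is R2—R3 (2); add R2.
Step 5: cheapest edge leaving the tree is R2—R6 (2); add R6.
Step 6: cheapest edge leaving the tree is R5—R6 (14); add R5.
Vertex order: R7, R4, R1, R3, R2, R6, R5. The 3rd vertex is R1.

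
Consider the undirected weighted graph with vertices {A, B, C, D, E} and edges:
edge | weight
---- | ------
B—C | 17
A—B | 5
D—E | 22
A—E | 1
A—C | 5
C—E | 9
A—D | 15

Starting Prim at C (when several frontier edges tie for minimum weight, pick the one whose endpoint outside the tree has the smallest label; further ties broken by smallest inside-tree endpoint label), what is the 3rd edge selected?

Prim, starting at C.
Step 1: cheapest edge leaving the tree is A—C (5); add A.
Step 2: cheapest edge leaving the tree is A—E (1); add E.
Step 3: cheapest edge leaving the tree is A—B (5); add B.
Step 4: cheapest edge leaving the tree is A—D (15); add D.
The 3rd edge added is A—B.

A-B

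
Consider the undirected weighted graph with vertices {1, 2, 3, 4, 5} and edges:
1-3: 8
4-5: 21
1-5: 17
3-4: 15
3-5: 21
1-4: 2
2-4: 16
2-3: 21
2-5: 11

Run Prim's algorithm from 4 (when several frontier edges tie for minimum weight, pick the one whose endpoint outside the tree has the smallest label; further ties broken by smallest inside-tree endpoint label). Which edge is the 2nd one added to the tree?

Prim, starting at 4.
Step 1: frontier [1-4 2, 3-4 15, 2-4 16, 4-5 21] → take 1-4 (2); add 1.
Step 2: frontier [1-3 8, 1-5 17, 3-4 15, 2-4 16, 4-5 21] → take 1-3 (8); add 3.
Step 3: frontier [1-5 17, 2-3 21, 3-5 21, 2-4 16, 4-5 21] → take 2-4 (16); add 2.
Step 4: frontier [1-5 17, 2-5 11, 3-5 21, 4-5 21] → take 2-5 (11); add 5.
The 2nd edge added is 1-3.

1-3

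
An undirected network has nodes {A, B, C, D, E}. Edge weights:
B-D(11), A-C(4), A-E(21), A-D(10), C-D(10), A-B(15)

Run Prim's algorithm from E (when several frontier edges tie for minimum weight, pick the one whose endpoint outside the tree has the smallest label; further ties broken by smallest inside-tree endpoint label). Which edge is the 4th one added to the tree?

Prim's algorithm from E:
Step 1: frontier [A-E 21] → take A-E (21); add A.
Step 2: frontier [A-C 4, A-D 10, A-B 15] → take A-C (4); add C.
Step 3: frontier [A-D 10, A-B 15, C-D 10] → take A-D (10); add D.
Step 4: frontier [A-B 15, B-D 11] → take B-D (11); add B.
The 4th edge added is B-D.

B-D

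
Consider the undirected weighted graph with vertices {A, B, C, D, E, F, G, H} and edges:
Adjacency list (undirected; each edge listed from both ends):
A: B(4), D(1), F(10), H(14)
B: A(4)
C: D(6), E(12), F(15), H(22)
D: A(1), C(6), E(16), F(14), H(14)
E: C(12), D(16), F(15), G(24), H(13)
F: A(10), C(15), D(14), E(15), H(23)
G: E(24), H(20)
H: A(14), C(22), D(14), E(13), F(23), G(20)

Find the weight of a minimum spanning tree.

Kruskal's algorithm — process edges by increasing weight (ties by edge label):
A–D (1): add — endpoints in different components.
A–B (4): add — endpoints in different components.
C–D (6): add — endpoints in different components.
A–F (10): add — endpoints in different components.
C–E (12): add — endpoints in different components.
E–H (13): add — endpoints in different components.
A–H (14): skip — A and H already connected.
D–F (14): skip — D and F already connected.
D–H (14): skip — D and H already connected.
C–F (15): skip — C and F already connected.
E–F (15): skip — E and F already connected.
D–E (16): skip — D and E already connected.
G–H (20): add — endpoints in different components.
MST edges: A–D, A–B, C–D, A–F, C–E, E–H, G–H; total weight 1+4+6+10+12+13+20 = 66.

66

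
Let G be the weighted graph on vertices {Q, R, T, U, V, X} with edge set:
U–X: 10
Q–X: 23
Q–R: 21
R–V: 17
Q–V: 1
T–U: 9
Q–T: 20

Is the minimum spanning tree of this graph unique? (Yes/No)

Yes

Kruskal's algorithm — process edges by increasing weight (ties by edge label):
Q–V (1): add — endpoints in different components.
T–U (9): add — endpoints in different components.
U–X (10): add — endpoints in different components.
R–V (17): add — endpoints in different components.
Q–T (20): add — endpoints in different components.
Every non-tree edge has weight strictly greater than the heaviest edge on the tree path between its endpoints, so the MST is unique.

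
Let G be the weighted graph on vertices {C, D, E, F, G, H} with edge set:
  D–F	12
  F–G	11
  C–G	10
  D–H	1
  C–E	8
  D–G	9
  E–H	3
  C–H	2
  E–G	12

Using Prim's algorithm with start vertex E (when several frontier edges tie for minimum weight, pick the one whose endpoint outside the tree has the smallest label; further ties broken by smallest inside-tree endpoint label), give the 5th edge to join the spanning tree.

Prim's algorithm from E:
Step 1: cheapest edge leaving the tree is E–H (3); add H.
Step 2: cheapest edge leaving the tree is D–H (1); add D.
Step 3: cheapest edge leaving the tree is C–H (2); add C.
Step 4: cheapest edge leaving the tree is D–G (9); add G.
Step 5: cheapest edge leaving the tree is F–G (11); add F.
The 5th edge added is F–G.

F-G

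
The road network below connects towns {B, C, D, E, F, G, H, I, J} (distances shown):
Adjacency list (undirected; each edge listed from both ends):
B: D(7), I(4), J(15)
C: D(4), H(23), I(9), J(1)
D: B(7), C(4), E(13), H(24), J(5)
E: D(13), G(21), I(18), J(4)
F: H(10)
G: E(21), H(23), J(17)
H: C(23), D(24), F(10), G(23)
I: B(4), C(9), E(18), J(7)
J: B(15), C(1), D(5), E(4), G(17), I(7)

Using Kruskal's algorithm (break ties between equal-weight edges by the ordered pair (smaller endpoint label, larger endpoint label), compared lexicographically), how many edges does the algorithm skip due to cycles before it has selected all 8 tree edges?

Kruskal: consider edges lightest-first.
C—J (1): add — endpoints in different components.
B—I (4): add — endpoints in different components.
C—D (4): add — endpoints in different components.
E—J (4): add — endpoints in different components.
D—J (5): skip — D and J already connected.
B—D (7): add — endpoints in different components.
I—J (7): skip — I and J already connected.
C—I (9): skip — C and I already connected.
F—H (10): add — endpoints in different components.
D—E (13): skip — D and E already connected.
B—J (15): skip — B and J already connected.
G—J (17): add — endpoints in different components.
E—I (18): skip — E and I already connected.
E—G (21): skip — E and G already connected.
C—H (23): add — endpoints in different components.
Edges rejected before the tree was complete: 7.

7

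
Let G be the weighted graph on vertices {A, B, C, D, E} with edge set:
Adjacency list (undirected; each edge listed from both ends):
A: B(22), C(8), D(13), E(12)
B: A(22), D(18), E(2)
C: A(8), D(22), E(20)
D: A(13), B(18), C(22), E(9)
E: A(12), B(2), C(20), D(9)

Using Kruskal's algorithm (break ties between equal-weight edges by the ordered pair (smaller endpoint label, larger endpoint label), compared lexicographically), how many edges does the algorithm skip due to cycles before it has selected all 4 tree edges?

0

Sort edges by weight, then run Kruskal:
B-E (2): add — endpoints in different components.
A-C (8): add — endpoints in different components.
D-E (9): add — endpoints in different components.
A-E (12): add — endpoints in different components.
Edges rejected before the tree was complete: 0.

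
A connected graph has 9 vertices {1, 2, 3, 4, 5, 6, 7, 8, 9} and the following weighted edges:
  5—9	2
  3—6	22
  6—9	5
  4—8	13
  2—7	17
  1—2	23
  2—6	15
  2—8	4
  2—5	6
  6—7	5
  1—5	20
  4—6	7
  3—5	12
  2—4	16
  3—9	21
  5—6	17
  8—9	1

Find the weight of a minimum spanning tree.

56

Grow the tree from 9 using Prim:
Step 1: cheapest edge leaving the tree is 8—9 (1); add 8.
Step 2: cheapest edge leaving the tree is 5—9 (2); add 5.
Step 3: cheapest edge leaving the tree is 2—8 (4); add 2.
Step 4: cheapest edge leaving the tree is 6—9 (5); add 6.
Step 5: cheapest edge leaving the tree is 6—7 (5); add 7.
Step 6: cheapest edge leaving the tree is 4—6 (7); add 4.
Step 7: cheapest edge leaving the tree is 3—5 (12); add 3.
Step 8: cheapest edge leaving the tree is 1—5 (20); add 1.
MST edges: 8—9, 5—9, 2—8, 6—9, 6—7, 4—6, 3—5, 1—5; total weight 1+2+4+5+5+7+12+20 = 56.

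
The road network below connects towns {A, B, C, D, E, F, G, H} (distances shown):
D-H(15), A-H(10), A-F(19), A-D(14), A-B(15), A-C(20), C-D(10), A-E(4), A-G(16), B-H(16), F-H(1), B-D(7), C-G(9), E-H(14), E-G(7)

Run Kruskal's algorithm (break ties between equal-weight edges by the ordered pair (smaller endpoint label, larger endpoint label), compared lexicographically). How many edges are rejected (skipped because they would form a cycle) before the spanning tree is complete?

Kruskal: consider edges lightest-first.
F-H (1): add — endpoints in different components.
A-E (4): add — endpoints in different components.
B-D (7): add — endpoints in different components.
E-G (7): add — endpoints in different components.
C-G (9): add — endpoints in different components.
A-H (10): add — endpoints in different components.
C-D (10): add — endpoints in different components.
Edges rejected before the tree was complete: 0.

0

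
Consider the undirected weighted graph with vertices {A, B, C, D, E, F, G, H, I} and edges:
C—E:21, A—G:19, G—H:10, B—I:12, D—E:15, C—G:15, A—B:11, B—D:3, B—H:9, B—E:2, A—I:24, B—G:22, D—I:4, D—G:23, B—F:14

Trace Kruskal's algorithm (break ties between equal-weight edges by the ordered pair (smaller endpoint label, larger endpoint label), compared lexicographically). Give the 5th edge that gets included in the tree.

Kruskal: consider edges lightest-first.
B—E (2): add — endpoints in different components.
B—D (3): add — endpoints in different components.
D—I (4): add — endpoints in different components.
B—H (9): add — endpoints in different components.
G—H (10): add — endpoints in different components.
A—B (11): add — endpoints in different components.
B—I (12): skip — B and I already connected.
B—F (14): add — endpoints in different components.
C—G (15): add — endpoints in different components.
The 5th edge added is G—H.

G-H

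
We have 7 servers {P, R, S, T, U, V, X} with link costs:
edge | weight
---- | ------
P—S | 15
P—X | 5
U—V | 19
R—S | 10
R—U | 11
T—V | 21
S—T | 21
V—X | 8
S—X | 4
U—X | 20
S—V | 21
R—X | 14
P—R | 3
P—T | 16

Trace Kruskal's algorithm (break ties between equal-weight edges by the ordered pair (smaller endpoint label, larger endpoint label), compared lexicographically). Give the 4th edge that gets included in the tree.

Kruskal: consider edges lightest-first.
P—R (3): add — endpoints in different components.
S—X (4): add — endpoints in different components.
P—X (5): add — endpoints in different components.
V—X (8): add — endpoints in different components.
R—S (10): skip — S and R already connected.
R—U (11): add — endpoints in different components.
R—X (14): skip — X and R already connected.
P—S (15): skip — P and S already connected.
P—T (16): add — endpoints in different components.
The 4th edge added is V—X.

V-X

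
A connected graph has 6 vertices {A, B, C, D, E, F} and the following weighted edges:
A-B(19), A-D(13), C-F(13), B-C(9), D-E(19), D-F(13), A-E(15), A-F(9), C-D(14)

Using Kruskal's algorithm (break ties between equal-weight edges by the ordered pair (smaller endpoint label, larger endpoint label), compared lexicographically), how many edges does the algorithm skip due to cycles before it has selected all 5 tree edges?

Sort edges by weight, then run Kruskal:
A-F (9): add — endpoints in different components.
B-C (9): add — endpoints in different components.
A-D (13): add — endpoints in different components.
C-F (13): add — endpoints in different components.
D-F (13): skip — D and F already connected.
C-D (14): skip — C and D already connected.
A-E (15): add — endpoints in different components.
Edges rejected before the tree was complete: 2.

2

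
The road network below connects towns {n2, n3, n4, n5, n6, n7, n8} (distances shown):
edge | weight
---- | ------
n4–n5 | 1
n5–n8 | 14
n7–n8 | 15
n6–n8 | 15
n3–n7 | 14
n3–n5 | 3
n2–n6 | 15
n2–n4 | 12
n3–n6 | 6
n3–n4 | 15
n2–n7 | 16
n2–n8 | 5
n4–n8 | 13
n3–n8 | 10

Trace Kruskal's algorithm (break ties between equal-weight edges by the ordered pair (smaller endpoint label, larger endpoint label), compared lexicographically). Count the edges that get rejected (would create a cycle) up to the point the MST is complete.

2

Kruskal's algorithm — process edges by increasing weight (ties by edge label):
n4–n5 (1): add — endpoints in different components.
n3–n5 (3): add — endpoints in different components.
n2–n8 (5): add — endpoints in different components.
n3–n6 (6): add — endpoints in different components.
n3–n8 (10): add — endpoints in different components.
n2–n4 (12): skip — n4 and n2 already connected.
n4–n8 (13): skip — n4 and n8 already connected.
n3–n7 (14): add — endpoints in different components.
Edges rejected before the tree was complete: 2.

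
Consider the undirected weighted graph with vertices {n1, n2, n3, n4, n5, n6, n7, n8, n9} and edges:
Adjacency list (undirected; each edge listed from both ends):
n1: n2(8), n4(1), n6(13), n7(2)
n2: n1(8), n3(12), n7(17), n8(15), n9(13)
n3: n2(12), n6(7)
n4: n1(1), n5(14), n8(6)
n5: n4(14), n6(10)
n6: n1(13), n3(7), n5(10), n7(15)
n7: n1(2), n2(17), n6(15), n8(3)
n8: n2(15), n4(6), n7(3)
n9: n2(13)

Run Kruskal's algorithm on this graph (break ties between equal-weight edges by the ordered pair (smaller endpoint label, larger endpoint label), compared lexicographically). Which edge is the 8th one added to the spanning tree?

Sort edges by weight, then run Kruskal:
n1—n4 (1): add — endpoints in different components.
n1—n7 (2): add — endpoints in different components.
n7—n8 (3): add — endpoints in different components.
n4—n8 (6): skip — n4 and n8 already connected.
n3—n6 (7): add — endpoints in different components.
n1—n2 (8): add — endpoints in different components.
n5—n6 (10): add — endpoints in different components.
n2—n3 (12): add — endpoints in different components.
n1—n6 (13): skip — n6 and n1 already connected.
n2—n9 (13): add — endpoints in different components.
The 8th edge added is n2—n9.

n2-n9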